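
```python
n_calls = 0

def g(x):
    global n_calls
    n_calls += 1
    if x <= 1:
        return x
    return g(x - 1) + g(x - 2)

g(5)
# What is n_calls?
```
Call trace (a repeated sub-call is expanded the first time; later identical calls just restate its return value):
g(x=5)
  g(x=4)
    g(x=3)
      g(x=2)
        g(x=1)
        -> return 1
        g(x=0)
        -> return 0
      -> return 1
      g(x=1)
      -> return 1
    -> return 2
    g(x=2) -> return 1  (same call as traced above)
  -> return 3
  g(x=3) -> return 2  (same call as traced above)
-> return 5

n_calls is incremented once per call, so count the calls in each subtree. Let C(x) = number of calls made by g(x).
C(0) = C(1) = 1 (base case, no recursion); C(x) = 1 + C(x - 1) + C(x - 2) otherwise.
C(2) = 1 + C(1) + C(0) = 1 + 1 + 1 = 3
C(3) = 1 + C(2) + C(1) = 1 + 3 + 1 = 5
C(4) = 1 + C(3) + C(2) = 1 + 5 + 3 = 9
C(5) = 1 + C(4) + C(3) = 1 + 9 + 5 = 15
n_calls = C(5) = 15

Final answer: 15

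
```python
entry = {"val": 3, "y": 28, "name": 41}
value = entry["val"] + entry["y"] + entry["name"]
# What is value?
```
Trace:
  entry={'val': 3, 'y': 28, 'name': 41}
  entry={'val': 3, 'y': 28, 'name': 41}, value=72

Final answer: 72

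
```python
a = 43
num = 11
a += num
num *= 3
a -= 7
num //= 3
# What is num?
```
Trace:
  a=43
  a=43, num=11
  a=54, num=11
  a=54, num=33
  a=47, num=33
  a=47, num=11

Final answer: 11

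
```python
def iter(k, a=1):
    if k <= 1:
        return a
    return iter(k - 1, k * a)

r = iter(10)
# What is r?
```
Call trace:
iter(k=10, a=1)
  iter(k=9, a=10)
    iter(k=8, a=90)
      iter(k=7, a=720)
        iter(k=6, a=5040)
          iter(k=5, a=30240)
            iter(k=4, a=151200)
              iter(k=3, a=604800)
                iter(k=2, a=1814400)
                  iter(k=1, a=3628800)
                  -> return 3628800
                -> return 3628800
              -> return 3628800
            -> return 3628800
          -> return 3628800
        -> return 3628800
      -> return 3628800
    -> return 3628800
  -> return 3628800
-> return 3628800

Final answer: 3628800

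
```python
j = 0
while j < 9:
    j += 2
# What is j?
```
Trace:
  j=0
  j=2
  j=4
  j=6
  j=8
  j=10

Final answer: 10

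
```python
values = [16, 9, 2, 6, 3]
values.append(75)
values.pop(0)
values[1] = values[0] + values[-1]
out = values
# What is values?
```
Trace:
  values=[16, 9, 2, 6, 3]
  values=[16, 9, 2, 6, 3, 75]
  values=[9, 2, 6, 3, 75]
  values=[9, 84, 6, 3, 75]
  values=[9, 84, 6, 3, 75], out=[9, 84, 6, 3, 75]

Final answer: [9, 84, 6, 3, 75]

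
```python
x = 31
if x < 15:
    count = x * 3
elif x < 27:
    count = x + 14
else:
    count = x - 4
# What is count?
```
Trace:
  x=31
  x=31, count=27

Final answer: 27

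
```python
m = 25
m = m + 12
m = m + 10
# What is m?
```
Trace:
  m=25
  m=37
  m=47

Final answer: 47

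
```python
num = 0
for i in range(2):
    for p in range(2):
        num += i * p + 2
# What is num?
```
Trace:
  num=0
  num=2, i=0, p=0
  num=4, i=0, p=1
  num=6, i=1, p=0
  num=9, i=1, p=1

Final answer: 9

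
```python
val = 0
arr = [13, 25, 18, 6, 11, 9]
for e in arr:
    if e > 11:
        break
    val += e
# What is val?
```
Trace:
  val=0
  val=0, e=13

Final answer: 0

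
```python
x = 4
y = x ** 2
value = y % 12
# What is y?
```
Trace:
  x=4
  x=4, y=16
  x=4, y=16, value=4

Final answer: 16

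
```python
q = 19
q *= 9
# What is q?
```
Trace:
  q=19
  q=171

Final answer: 171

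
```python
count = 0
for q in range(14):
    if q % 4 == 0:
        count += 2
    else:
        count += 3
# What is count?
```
Trace:
  count=0
  count=2, q=0
  count=5, q=1
  count=8, q=2
  count=11, q=3
  count=13, q=4
  count=16, q=5
  count=19, q=6
  count=22, q=7
  count=24, q=8
  count=27, q=9
  count=30, q=10
  count=33, q=11
  count=35, q=12
  count=38, q=13

Final answer: 38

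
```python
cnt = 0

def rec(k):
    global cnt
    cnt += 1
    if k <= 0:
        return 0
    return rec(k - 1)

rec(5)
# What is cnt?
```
Call trace:
rec(k=5)
  rec(k=4)
    rec(k=3)
      rec(k=2)
        rec(k=1)
          rec(k=0)
          -> return 0
        -> return 0
      -> return 0
    -> return 0
  -> return 0
-> return 0

cnt is incremented once per call. rec is entered once for each k = 5, 4, 3, 2, 1, 0 (the k <= 0 call returns without recursing), i.e. 5 + 1 calls.
cnt = 6

Final answer: 6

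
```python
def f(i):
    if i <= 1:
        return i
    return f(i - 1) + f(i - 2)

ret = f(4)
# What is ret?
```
Call trace (a repeated sub-call is expanded the first time; later identical calls just restate its return value):
f(i=4)
  f(i=3)
    f(i=2)
      f(i=1)
      -> return 1
      f(i=0)
      -> return 0
    -> return 1
    f(i=1)
    -> return 1
  -> return 2
  f(i=2) -> return 1  (same call as traced above)
-> return 3

Final answer: 3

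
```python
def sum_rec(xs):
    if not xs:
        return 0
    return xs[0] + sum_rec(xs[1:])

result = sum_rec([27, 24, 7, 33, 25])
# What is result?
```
Call trace:
sum_rec(xs=[27, 24, 7, 33, 25])
  sum_rec(xs=[24, 7, 33, 25])
    sum_rec(xs=[7, 33, 25])
      sum_rec(xs=[33, 25])
        sum_rec(xs=[25])
          sum_rec(xs=[])
          -> return 0
        -> return 25
      -> return 58
    -> return 65
  -> return 89
-> return 116

Final answer: 116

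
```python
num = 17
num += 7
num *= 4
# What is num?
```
Trace:
  num=17
  num=24
  num=96

Final answer: 96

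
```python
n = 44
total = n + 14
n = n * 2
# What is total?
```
Trace:
  n=44
  n=44, total=58
  n=88, total=58

Final answer: 58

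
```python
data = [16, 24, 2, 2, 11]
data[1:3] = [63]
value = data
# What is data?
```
Trace:
  data=[16, 24, 2, 2, 11]
  data=[16, 63, 2, 11]
  data=[16, 63, 2, 11], value=[16, 63, 2, 11]

Final answer: [16, 63, 2, 11]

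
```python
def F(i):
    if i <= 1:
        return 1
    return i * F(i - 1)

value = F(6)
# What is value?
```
Call trace:
F(i=6)
  F(i=5)
    F(i=4)
      F(i=3)
        F(i=2)
          F(i=1)
          -> return 1
        -> return 2
      -> return 6
    -> return 24
  -> return 120
-> return 720

Final answer: 720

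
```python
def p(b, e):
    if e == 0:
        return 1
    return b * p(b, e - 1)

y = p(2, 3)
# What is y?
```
Call trace:
p(b=2, e=3)
  p(b=2, e=2)
    p(b=2, e=1)
      p(b=2, e=0)
      -> return 1
    -> return 2
  -> return 4
-> return 8

Final answer: 8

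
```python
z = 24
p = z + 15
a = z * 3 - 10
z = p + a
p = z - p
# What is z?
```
Trace:
  z=24
  z=24, p=39
  z=24, p=39, a=62
  z=101, p=39, a=62
  z=101, p=62, a=62

Final answer: 101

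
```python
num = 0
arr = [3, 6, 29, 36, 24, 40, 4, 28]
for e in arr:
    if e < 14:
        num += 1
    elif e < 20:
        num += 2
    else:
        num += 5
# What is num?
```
Trace:
  num=0
  num=1, e=3
  num=2, e=6
  num=7, e=29
  num=12, e=36
  num=17, e=24
  num=22, e=40
  num=23, e=4
  num=28, e=28

Final answer: 28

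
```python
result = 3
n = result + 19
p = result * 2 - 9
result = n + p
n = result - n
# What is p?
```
Trace:
  result=3
  result=3, n=22
  result=3, n=22, p=-3
  result=19, n=22, p=-3
  result=19, n=-3, p=-3

Final answer: -3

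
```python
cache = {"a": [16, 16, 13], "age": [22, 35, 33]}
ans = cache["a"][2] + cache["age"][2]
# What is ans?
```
Trace:
  cache={'a': [16, 16, 13], 'age': [22, 35, 33]}
  cache={'a': [16, 16, 13], 'age': [22, 35, 33]}, ans=46

Final answer: 46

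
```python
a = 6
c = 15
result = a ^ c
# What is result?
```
Trace:
  a=6
  a=6, c=15
  a=6, c=15, result=9

Final answer: 9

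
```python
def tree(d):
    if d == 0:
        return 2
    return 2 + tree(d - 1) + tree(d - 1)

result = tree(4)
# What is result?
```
Call trace (a repeated sub-call is expanded the first time; later identical calls just restate its return value):
tree(d=4)
  tree(d=3)
    tree(d=2)
      tree(d=1)
        tree(d=0)
        -> return 2
        tree(d=0)
        -> return 2
      -> return 6
      tree(d=1) -> return 6  (same call as traced above)
    -> return 14
    tree(d=2) -> return 14  (same call as traced above)
  -> return 30
  tree(d=3) -> return 30  (same call as traced above)
-> return 62

Final answer: 62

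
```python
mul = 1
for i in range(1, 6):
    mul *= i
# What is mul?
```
Trace:
  mul=1
  mul=1, i=1
  mul=2, i=2
  mul=6, i=3
  mul=24, i=4
  mul=120, i=5

Final answer: 120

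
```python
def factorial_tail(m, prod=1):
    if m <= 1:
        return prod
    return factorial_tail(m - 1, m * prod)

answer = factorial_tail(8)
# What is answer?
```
Call trace:
factorial_tail(m=8, prod=1)
  factorial_tail(m=7, prod=8)
    factorial_tail(m=6, prod=56)
      factorial_tail(m=5, prod=336)
        factorial_tail(m=4, prod=1680)
          factorial_tail(m=3, prod=6720)
            factorial_tail(m=2, prod=20160)
              factorial_tail(m=1, prod=40320)
              -> return 40320
            -> return 40320
          -> return 40320
        -> return 40320
      -> return 40320
    -> return 40320
  -> return 40320
-> return 40320

Final answer: 40320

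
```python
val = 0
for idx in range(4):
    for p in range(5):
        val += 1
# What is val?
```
Trace:
  val=0
  val=1, idx=0, p=0
  val=2, idx=0, p=1
  val=3, idx=0, p=2
  val=4, idx=0, p=3
  val=5, idx=0, p=4
  val=6, idx=1, p=0
  val=7, idx=1, p=1
  val=8, idx=1, p=2
  val=9, idx=1, p=3
  val=10, idx=1, p=4
  val=11, idx=2, p=0
  val=12, idx=2, p=1
  val=13, idx=2, p=2
  val=14, idx=2, p=3
  val=15, idx=2, p=4
  val=16, idx=3, p=0
  val=17, idx=3, p=1
  val=18, idx=3, p=2
  val=19, idx=3, p=3
  val=20, idx=3, p=4

Final answer: 20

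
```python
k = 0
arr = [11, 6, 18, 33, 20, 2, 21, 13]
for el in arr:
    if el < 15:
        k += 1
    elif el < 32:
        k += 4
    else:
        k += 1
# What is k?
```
Trace:
  k=0
  k=1, el=11
  k=2, el=6
  k=6, el=18
  k=7, el=33
  k=11, el=20
  k=12, el=2
  k=16, el=21
  k=17, el=13

Final answer: 17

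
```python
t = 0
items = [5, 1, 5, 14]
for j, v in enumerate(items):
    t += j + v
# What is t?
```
Trace:
  t=0
  t=5, j=0, v=5
  t=7, j=1, v=1
  t=14, j=2, v=5
  t=31, j=3, v=14

Final answer: 31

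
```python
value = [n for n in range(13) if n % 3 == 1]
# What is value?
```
Trace:
  n=0
  n=1
  n=2
  n=3
  n=4
  n=5
  n=6
  n=7
  n=8
  n=9
  n=10
  n=11
  n=12
  value=[1, 4, 7, 10]

Final answer: [1, 4, 7, 10]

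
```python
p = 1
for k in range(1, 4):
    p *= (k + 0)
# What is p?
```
Trace:
  p=1
  p=1, k=1
  p=2, k=2
  p=6, k=3

Final answer: 6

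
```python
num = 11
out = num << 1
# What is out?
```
Trace:
  num=11
  num=11, out=22

Final answer: 22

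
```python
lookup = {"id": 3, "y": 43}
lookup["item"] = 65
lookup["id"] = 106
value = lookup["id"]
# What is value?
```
Trace:
  lookup={'id': 3, 'y': 43}
  lookup={'id': 3, 'y': 43, 'item': 65}
  lookup={'id': 106, 'y': 43, 'item': 65}
  lookup={'id': 106, 'y': 43, 'item': 65}, value=106

Final answer: 106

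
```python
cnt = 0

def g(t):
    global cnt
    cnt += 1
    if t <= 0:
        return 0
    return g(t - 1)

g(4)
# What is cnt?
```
Call trace:
g(t=4)
  g(t=3)
    g(t=2)
      g(t=1)
        g(t=0)
        -> return 0
      -> return 0
    -> return 0
  -> return 0
-> return 0

cnt is incremented once per call. g is entered once for each t = 4, 3, 2, 1, 0 (the t <= 0 call returns without recursing), i.e. 4 + 1 calls.
cnt = 5

Final answer: 5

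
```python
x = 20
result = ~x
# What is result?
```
Trace:
  x=20
  x=20, result=-21

Final answer: -21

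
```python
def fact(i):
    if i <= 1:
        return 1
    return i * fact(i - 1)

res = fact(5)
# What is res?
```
Call trace:
fact(i=5)
  fact(i=4)
    fact(i=3)
      fact(i=2)
        fact(i=1)
        -> return 1
      -> return 2
    -> return 6
  -> return 24
-> return 120

Final answer: 120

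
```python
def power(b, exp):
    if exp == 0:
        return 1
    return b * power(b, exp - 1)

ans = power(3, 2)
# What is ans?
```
Call trace:
power(b=3, exp=2)
  power(b=3, exp=1)
    power(b=3, exp=0)
    -> return 1
  -> return 3
-> return 9

Final answer: 9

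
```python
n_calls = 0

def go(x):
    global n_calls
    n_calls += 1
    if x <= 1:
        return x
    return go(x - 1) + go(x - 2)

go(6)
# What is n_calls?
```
Call trace (a repeated sub-call is expanded the first time; later identical calls just restate its return value):
go(x=6)
  go(x=5)
    go(x=4)
      go(x=3)
        go(x=2)
          go(x=1)
          -> return 1
          go(x=0)
          -> return 0
        -> return 1
        go(x=1)
        -> return 1
      -> return 2
      go(x=2) -> return 1  (same call as traced above)
    -> return 3
    go(x=3) -> return 2  (same call as traced above)
  -> return 5
  go(x=4) -> return 3  (same call as traced above)
-> return 8

n_calls is incremented once per call, so count the calls in each subtree. Let C(x) = number of calls made by go(x).
C(0) = C(1) = 1 (base case, no recursion); C(x) = 1 + C(x - 1) + C(x - 2) otherwise.
C(2) = 1 + C(1) + C(0) = 1 + 1 + 1 = 3
C(3) = 1 + C(2) + C(1) = 1 + 3 + 1 = 5
C(4) = 1 + C(3) + C(2) = 1 + 5 + 3 = 9
C(5) = 1 + C(4) + C(3) = 1 + 9 + 5 = 15
C(6) = 1 + C(5) + C(4) = 1 + 15 + 9 = 25
n_calls = C(6) = 25

Final answer: 25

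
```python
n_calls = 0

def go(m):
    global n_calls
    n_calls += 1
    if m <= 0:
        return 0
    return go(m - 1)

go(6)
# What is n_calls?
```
Call trace:
go(m=6)
  go(m=5)
    go(m=4)
      go(m=3)
        go(m=2)
          go(m=1)
            go(m=0)
            -> return 0
          -> return 0
        -> return 0
      -> return 0
    -> return 0
  -> return 0
-> return 0

n_calls is incremented once per call. go is entered once for each m = 6, 5, 4, 3, 2, 1, 0 (the m <= 0 call returns without recursing), i.e. 6 + 1 calls.
n_calls = 7

Final answer: 7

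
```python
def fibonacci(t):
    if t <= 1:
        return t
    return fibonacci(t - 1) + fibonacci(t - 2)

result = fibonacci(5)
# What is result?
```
Call trace (a repeated sub-call is expanded the first time; later identical calls just restate its return value):
fibonacci(t=5)
  fibonacci(t=4)
    fibonacci(t=3)
      fibonacci(t=2)
        fibonacci(t=1)
        -> return 1
        fibonacci(t=0)
        -> return 0
      -> return 1
      fibonacci(t=1)
      -> return 1
    -> return 2
    fibonacci(t=2) -> return 1  (same call as traced above)
  -> return 3
  fibonacci(t=3) -> return 2  (same call as traced above)
-> return 5

Final answer: 5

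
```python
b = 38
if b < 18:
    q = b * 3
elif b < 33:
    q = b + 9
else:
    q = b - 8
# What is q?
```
Trace:
  b=38
  b=38, q=30

Final answer: 30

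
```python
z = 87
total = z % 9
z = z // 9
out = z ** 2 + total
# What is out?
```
Trace:
  z=87
  z=87, total=6
  z=9, total=6
  z=9, total=6, out=87

Final answer: 87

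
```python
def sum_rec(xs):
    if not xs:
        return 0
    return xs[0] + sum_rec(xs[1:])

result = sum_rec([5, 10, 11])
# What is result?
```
Call trace:
sum_rec(xs=[5, 10, 11])
  sum_rec(xs=[10, 11])
    sum_rec(xs=[11])
      sum_rec(xs=[])
      -> return 0
    -> return 11
  -> return 21
-> return 26

Final answer: 26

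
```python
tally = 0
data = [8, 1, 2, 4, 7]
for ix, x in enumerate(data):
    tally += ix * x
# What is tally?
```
Trace:
  tally=0
  tally=0, ix=0, x=8
  tally=1, ix=1, x=1
  tally=5, ix=2, x=2
  tally=17, ix=3, x=4
  tally=45, ix=4, x=7

Final answer: 45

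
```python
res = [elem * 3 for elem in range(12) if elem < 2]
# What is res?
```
Trace:
  elem=0
  elem=1
  elem=2
  elem=3
  elem=4
  elem=5
  elem=6
  elem=7
  elem=8
  elem=9
  elem=10
  elem=11
  res=[0, 3]

Final answer: [0, 3]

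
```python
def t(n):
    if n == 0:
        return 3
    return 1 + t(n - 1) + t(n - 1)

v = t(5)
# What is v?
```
Call trace (a repeated sub-call is expanded the first time; later identical calls just restate its return value):
t(n=5)
  t(n=4)
    t(n=3)
      t(n=2)
        t(n=1)
          t(n=0)
          -> return 3
          t(n=0)
          -> return 3
        -> return 7
        t(n=1) -> return 7  (same call as traced above)
      -> return 15
      t(n=2) -> return 15  (same call as traced above)
    -> return 31
    t(n=3) -> return 31  (same call as traced above)
  -> return 63
  t(n=4) -> return 63  (same call as traced above)
-> return 127

Final answer: 127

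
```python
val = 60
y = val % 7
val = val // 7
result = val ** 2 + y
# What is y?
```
Trace:
  val=60
  val=60, y=4
  val=8, y=4
  val=8, y=4, result=68

Final answer: 4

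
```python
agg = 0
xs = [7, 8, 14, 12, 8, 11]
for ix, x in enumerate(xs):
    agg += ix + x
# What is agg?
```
Trace:
  agg=0
  agg=7, ix=0, x=7
  agg=16, ix=1, x=8
  agg=32, ix=2, x=14
  agg=47, ix=3, x=12
  agg=59, ix=4, x=8
  agg=75, ix=5, x=11

Final answer: 75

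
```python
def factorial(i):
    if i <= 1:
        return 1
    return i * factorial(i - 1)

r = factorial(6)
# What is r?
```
Call trace:
factorial(i=6)
  factorial(i=5)
    factorial(i=4)
      factorial(i=3)
        factorial(i=2)
          factorial(i=1)
          -> return 1
        -> return 2
      -> return 6
    -> return 24
  -> return 120
-> return 720

Final answer: 720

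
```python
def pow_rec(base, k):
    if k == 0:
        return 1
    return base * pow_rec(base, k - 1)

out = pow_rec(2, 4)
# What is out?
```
Call trace:
pow_rec(base=2, k=4)
  pow_rec(base=2, k=3)
    pow_rec(base=2, k=2)
      pow_rec(base=2, k=1)
        pow_rec(base=2, k=0)
        -> return 1
      -> return 2
    -> return 4
  -> return 8
-> return 16

Final answer: 16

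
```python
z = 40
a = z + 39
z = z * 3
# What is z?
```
Trace:
  z=40
  z=40, a=79
  z=120, a=79

Final answer: 120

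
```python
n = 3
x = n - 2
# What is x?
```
Trace:
  n=3
  n=3, x=1

Final answer: 1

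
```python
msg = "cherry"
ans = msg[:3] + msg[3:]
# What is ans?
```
Trace:
  msg='cherry'
  msg='cherry', ans='cherry'

Final answer: 'cherry'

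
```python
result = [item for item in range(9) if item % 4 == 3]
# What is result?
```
Trace:
  item=0
  item=1
  item=2
  item=3
  item=4
  item=5
  item=6
  item=7
  item=8
  result=[3, 7]

Final answer: [3, 7]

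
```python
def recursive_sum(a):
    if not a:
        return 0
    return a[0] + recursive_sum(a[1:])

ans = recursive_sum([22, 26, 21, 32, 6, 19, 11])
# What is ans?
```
Call trace:
recursive_sum(a=[22, 26, 21, 32, 6, 19, 11])
  recursive_sum(a=[26, 21, 32, 6, 19, 11])
    recursive_sum(a=[21, 32, 6, 19, 11])
      recursive_sum(a=[32, 6, 19, 11])
        recursive_sum(a=[6, 19, 11])
          recursive_sum(a=[19, 11])
            recursive_sum(a=[11])
              recursive_sum(a=[])
              -> return 0
            -> return 11
          -> return 30
        -> return 36
      -> return 68
    -> return 89
  -> return 115
-> return 137

Final answer: 137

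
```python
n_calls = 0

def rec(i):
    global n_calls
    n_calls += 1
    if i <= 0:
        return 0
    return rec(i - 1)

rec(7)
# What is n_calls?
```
Call trace:
rec(i=7)
  rec(i=6)
    rec(i=5)
      rec(i=4)
        rec(i=3)
          rec(i=2)
            rec(i=1)
              rec(i=0)
              -> return 0
            -> return 0
          -> return 0
        -> return 0
      -> return 0
    -> return 0
  -> return 0
-> return 0

n_calls is incremented once per call. rec is entered once for each i = 7, 6, 5, 4, 3, 2, 1, 0 (the i <= 0 call returns without recursing), i.e. 7 + 1 calls.
n_calls = 8

Final answer: 8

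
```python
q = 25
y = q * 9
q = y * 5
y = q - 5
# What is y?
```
Trace:
  q=25
  q=25, y=225
  q=1125, y=225
  q=1125, y=1120

Final answer: 1120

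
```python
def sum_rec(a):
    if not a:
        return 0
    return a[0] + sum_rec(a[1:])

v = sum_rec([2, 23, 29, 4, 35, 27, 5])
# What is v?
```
Call trace:
sum_rec(a=[2, 23, 29, 4, 35, 27, 5])
  sum_rec(a=[23, 29, 4, 35, 27, 5])
    sum_rec(a=[29, 4, 35, 27, 5])
      sum_rec(a=[4, 35, 27, 5])
        sum_rec(a=[35, 27, 5])
          sum_rec(a=[27, 5])
            sum_rec(a=[5])
              sum_rec(a=[])
              -> return 0
            -> return 5
          -> return 32
        -> return 67
      -> return 71
    -> return 100
  -> return 123
-> return 125

Final answer: 125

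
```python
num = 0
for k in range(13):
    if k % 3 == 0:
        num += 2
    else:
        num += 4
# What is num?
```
Trace:
  num=0
  num=2, k=0
  num=6, k=1
  num=10, k=2
  num=12, k=3
  num=16, k=4
  num=20, k=5
  num=22, k=6
  num=26, k=7
  num=30, k=8
  num=32, k=9
  num=36, k=10
  num=40, k=11
  num=42, k=12

Final answer: 42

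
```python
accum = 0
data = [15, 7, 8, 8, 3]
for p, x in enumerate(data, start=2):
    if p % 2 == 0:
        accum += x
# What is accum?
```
Trace:
  accum=0
  accum=15, p=2, x=15
  accum=15, p=3, x=7
  accum=23, p=4, x=8
  accum=23, p=5, x=8
  accum=26, p=6, x=3

Final answer: 26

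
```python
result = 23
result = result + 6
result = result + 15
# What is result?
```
Trace:
  result=23
  result=29
  result=44

Final answer: 44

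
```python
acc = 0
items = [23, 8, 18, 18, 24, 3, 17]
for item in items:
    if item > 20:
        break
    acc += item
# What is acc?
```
Trace:
  acc=0
  acc=0, item=23

Final answer: 0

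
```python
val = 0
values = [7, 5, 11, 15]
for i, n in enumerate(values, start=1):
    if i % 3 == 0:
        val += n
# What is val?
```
Trace:
  val=0
  val=0, i=1, n=7
  val=0, i=2, n=5
  val=11, i=3, n=11
  val=11, i=4, n=15

Final answer: 11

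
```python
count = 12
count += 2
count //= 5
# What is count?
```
Trace:
  count=12
  count=14
  count=2

Final answer: 2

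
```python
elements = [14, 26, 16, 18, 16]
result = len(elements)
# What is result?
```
Trace:
  elements=[14, 26, 16, 18, 16]
  elements=[14, 26, 16, 18, 16], result=5

Final answer: 5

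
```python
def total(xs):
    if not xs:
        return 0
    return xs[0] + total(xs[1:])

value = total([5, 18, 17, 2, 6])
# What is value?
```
Call trace:
total(xs=[5, 18, 17, 2, 6])
  total(xs=[18, 17, 2, 6])
    total(xs=[17, 2, 6])
      total(xs=[2, 6])
        total(xs=[6])
          total(xs=[])
          -> return 0
        -> return 6
      -> return 8
    -> return 25
  -> return 43
-> return 48

Final answer: 48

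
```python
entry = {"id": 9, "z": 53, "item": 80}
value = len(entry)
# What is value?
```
Trace:
  entry={'id': 9, 'z': 53, 'item': 80}
  entry={'id': 9, 'z': 53, 'item': 80}, value=3

Final answer: 3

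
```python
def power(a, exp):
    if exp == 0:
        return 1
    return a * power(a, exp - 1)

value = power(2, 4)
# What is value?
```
Call trace:
power(a=2, exp=4)
  power(a=2, exp=3)
    power(a=2, exp=2)
      power(a=2, exp=1)
        power(a=2, exp=0)
        -> return 1
      -> return 2
    -> return 4
  -> return 8
-> return 16

Final answer: 16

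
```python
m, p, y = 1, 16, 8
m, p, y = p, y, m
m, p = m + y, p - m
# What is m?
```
Trace:
  m=1, p=16, y=8
  m=16, p=8, y=1
  m=17, p=-8, y=1

Final answer: 17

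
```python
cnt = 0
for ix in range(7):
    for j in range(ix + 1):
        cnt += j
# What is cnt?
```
Trace:
  cnt=0
  cnt=0, ix=0, j=0
  cnt=0, ix=1, j=0
  cnt=1, ix=1, j=1
  cnt=1, ix=2, j=0
  cnt=2, ix=2, j=1
  cnt=4, ix=2, j=2
  cnt=4, ix=3, j=0
  cnt=5, ix=3, j=1
  cnt=7, ix=3, j=2
  cnt=10, ix=3, j=3
  cnt=10, ix=4, j=0
  cnt=11, ix=4, j=1
  cnt=13, ix=4, j=2
  cnt=16, ix=4, j=3
  cnt=20, ix=4, j=4
  cnt=20, ix=5, j=0
  cnt=21, ix=5, j=1
  cnt=23, ix=5, j=2
  cnt=26, ix=5, j=3
  cnt=30, ix=5, j=4
  cnt=35, ix=5, j=5
  cnt=35, ix=6, j=0
  cnt=36, ix=6, j=1
  cnt=38, ix=6, j=2
  cnt=41, ix=6, j=3
  cnt=45, ix=6, j=4
  cnt=50, ix=6, j=5
  cnt=56, ix=6, j=6

Final answer: 56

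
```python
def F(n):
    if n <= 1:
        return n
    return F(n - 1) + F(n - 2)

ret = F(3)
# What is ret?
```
Call trace:
F(n=3)
  F(n=2)
    F(n=1)
    -> return 1
    F(n=0)
    -> return 0
  -> return 1
  F(n=1)
  -> return 1
-> return 2

Final answer: 2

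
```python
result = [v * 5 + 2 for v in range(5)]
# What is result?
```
Trace:
  v=0
  v=1
  v=2
  v=3
  v=4
  result=[2, 7, 12, 17, 22]

Final answer: [2, 7, 12, 17, 22]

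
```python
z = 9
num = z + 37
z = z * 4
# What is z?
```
Trace:
  z=9
  z=9, num=46
  z=36, num=46

Final answer: 36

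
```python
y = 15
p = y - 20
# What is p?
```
Trace:
  y=15
  y=15, p=-5

Final answer: -5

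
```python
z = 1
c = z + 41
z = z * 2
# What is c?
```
Trace:
  z=1
  z=1, c=42
  z=2, c=42

Final answer: 42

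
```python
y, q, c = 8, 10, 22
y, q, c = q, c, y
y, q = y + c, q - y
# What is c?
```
Trace:
  y=8, q=10, c=22
  y=10, q=22, c=8
  y=18, q=12, c=8

Final answer: 8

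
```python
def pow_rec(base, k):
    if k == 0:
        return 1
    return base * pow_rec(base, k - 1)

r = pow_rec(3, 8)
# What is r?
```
Call trace:
pow_rec(base=3, k=8)
  pow_rec(base=3, k=7)
    pow_rec(base=3, k=6)
      pow_rec(base=3, k=5)
        pow_rec(base=3, k=4)
          pow_rec(base=3, k=3)
            pow_rec(base=3, k=2)
              pow_rec(base=3, k=1)
                pow_rec(base=3, k=0)
                -> return 1
              -> return 3
            -> return 9
          -> return 27
        -> return 81
      -> return 243
    -> return 729
  -> return 2187
-> return 6561

Final answer: 6561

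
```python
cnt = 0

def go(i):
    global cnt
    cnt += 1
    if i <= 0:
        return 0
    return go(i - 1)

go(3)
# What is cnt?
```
Call trace:
go(i=3)
  go(i=2)
    go(i=1)
      go(i=0)
      -> return 0
    -> return 0
  -> return 0
-> return 0

cnt is incremented once per call. go is entered once for each i = 3, 2, 1, 0 (the i <= 0 call returns without recursing), i.e. 3 + 1 calls.
cnt = 4

Final answer: 4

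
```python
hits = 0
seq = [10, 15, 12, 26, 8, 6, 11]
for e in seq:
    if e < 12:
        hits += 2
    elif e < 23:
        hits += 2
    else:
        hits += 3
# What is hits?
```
Trace:
  hits=0
  hits=2, e=10
  hits=4, e=15
  hits=6, e=12
  hits=9, e=26
  hits=11, e=8
  hits=13, e=6
  hits=15, e=11

Final answer: 15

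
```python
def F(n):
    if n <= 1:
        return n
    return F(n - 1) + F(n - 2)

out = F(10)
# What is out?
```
Call trace (a repeated sub-call is expanded the first time; later identical calls just restate its return value):
F(n=10)
  F(n=9)
    F(n=8)
      F(n=7)
        F(n=6)
          F(n=5)
            F(n=4)
              F(n=3)
                F(n=2)
                  F(n=1)
                  -> return 1
                  F(n=0)
                  -> return 0
                -> return 1
                F(n=1)
                -> return 1
              -> return 2
              F(n=2) -> return 1  (same call as traced above)
            -> return 3
            F(n=3) -> return 2  (same call as traced above)
          -> return 5
          F(n=4) -> return 3  (same call as traced above)
        -> return 8
        F(n=5) -> return 5  (same call as traced above)
      -> return 13
      F(n=6) -> return 8  (same call as traced above)
    -> return 21
    F(n=7) -> return 13  (same call as traced above)
  -> return 34
  F(n=8) -> return 21  (same call as traced above)
-> return 55

Final answer: 55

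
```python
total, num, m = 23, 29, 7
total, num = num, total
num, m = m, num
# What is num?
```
Trace:
  total=23, num=29, m=7
  total=29, num=23, m=7
  total=29, num=7, m=23

Final answer: 7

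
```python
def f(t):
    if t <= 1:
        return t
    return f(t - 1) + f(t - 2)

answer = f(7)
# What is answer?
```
Call trace (a repeated sub-call is expanded the first time; later identical calls just restate its return value):
f(t=7)
  f(t=6)
    f(t=5)
      f(t=4)
        f(t=3)
          f(t=2)
            f(t=1)
            -> return 1
            f(t=0)
            -> return 0
          -> return 1
          f(t=1)
          -> return 1
        -> return 2
        f(t=2) -> return 1  (same call as traced above)
      -> return 3
      f(t=3) -> return 2  (same call as traced above)
    -> return 5
    f(t=4) -> return 3  (same call as traced above)
  -> return 8
  f(t=5) -> return 5  (same call as traced above)
-> return 13

Final answer: 13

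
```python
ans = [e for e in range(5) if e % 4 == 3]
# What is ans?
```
Trace:
  e=0
  e=1
  e=2
  e=3
  e=4
  ans=[3]

Final answer: [3]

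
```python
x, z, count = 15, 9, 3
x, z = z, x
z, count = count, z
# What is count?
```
Trace:
  x=15, z=9, count=3
  x=9, z=15, count=3
  x=9, z=3, count=15

Final answer: 15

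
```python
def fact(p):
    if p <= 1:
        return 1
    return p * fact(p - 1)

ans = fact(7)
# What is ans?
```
Call trace:
fact(p=7)
  fact(p=6)
    fact(p=5)
      fact(p=4)
        fact(p=3)
          fact(p=2)
            fact(p=1)
            -> return 1
          -> return 2
        -> return 6
      -> return 24
    -> return 120
  -> return 720
-> return 5040

Final answer: 5040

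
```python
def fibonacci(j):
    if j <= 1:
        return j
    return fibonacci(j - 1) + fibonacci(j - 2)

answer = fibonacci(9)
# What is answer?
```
Call trace (a repeated sub-call is expanded the first time; later identical calls just restate its return value):
fibonacci(j=9)
  fibonacci(j=8)
    fibonacci(j=7)
      fibonacci(j=6)
        fibonacci(j=5)
          fibonacci(j=4)
            fibonacci(j=3)
              fibonacci(j=2)
                fibonacci(j=1)
                -> return 1
                fibonacci(j=0)
                -> return 0
              -> return 1
              fibonacci(j=1)
              -> return 1
            -> return 2
            fibonacci(j=2) -> return 1  (same call as traced above)
          -> return 3
          fibonacci(j=3) -> return 2  (same call as traced above)
        -> return 5
        fibonacci(j=4) -> return 3  (same call as traced above)
      -> return 8
      fibonacci(j=5) -> return 5  (same call as traced above)
    -> return 13
    fibonacci(j=6) -> return 8  (same call as traced above)
  -> return 21
  fibonacci(j=7) -> return 13  (same call as traced above)
-> return 34

Final answer: 34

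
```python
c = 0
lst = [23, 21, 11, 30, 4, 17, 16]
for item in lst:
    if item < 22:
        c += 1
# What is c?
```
Trace:
  c=0
  c=0, item=23
  c=1, item=21
  c=2, item=11
  c=2, item=30
  c=3, item=4
  c=4, item=17
  c=5, item=16

Final answer: 5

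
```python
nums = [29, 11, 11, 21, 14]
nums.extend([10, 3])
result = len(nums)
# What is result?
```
Trace:
  nums=[29, 11, 11, 21, 14]
  nums=[29, 11, 11, 21, 14, 10, 3]
  nums=[29, 11, 11, 21, 14, 10, 3], result=7

Final answer: 7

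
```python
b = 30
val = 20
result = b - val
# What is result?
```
Trace:
  b=30
  b=30, val=20
  b=30, val=20, result=10

Final answer: 10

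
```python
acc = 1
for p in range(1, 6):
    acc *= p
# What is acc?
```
Trace:
  acc=1
  acc=1, p=1
  acc=2, p=2
  acc=6, p=3
  acc=24, p=4
  acc=120, p=5

Final answer: 120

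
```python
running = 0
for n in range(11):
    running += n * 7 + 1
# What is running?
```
Trace:
  running=0
  running=1, n=0
  running=9, n=1
  running=24, n=2
  running=46, n=3
  running=75, n=4
  running=111, n=5
  running=154, n=6
  running=204, n=7
  running=261, n=8
  running=325, n=9
  running=396, n=10

Final answer: 396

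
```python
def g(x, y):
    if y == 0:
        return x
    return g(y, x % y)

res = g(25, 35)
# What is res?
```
Call trace:
g(x=25, y=35)
  g(x=35, y=25)
    g(x=25, y=10)
      g(x=10, y=5)
        g(x=5, y=0)
        -> return 5
      -> return 5
    -> return 5
  -> return 5
-> return 5

Final answer: 5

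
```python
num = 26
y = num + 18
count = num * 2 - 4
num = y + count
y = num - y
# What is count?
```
Trace:
  num=26
  num=26, y=44
  num=26, y=44, count=48
  num=92, y=44, count=48
  num=92, y=48, count=48

Final answer: 48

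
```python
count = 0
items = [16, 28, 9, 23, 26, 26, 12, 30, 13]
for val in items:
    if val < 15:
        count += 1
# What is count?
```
Trace:
  count=0
  count=0, val=16
  count=0, val=28
  count=1, val=9
  count=1, val=23
  count=1, val=26
  count=1, val=26
  count=2, val=12
  count=2, val=30
  count=3, val=13

Final answer: 3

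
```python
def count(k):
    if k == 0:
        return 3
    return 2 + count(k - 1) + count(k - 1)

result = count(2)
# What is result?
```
Call trace (a repeated sub-call is expanded the first time; later identical calls just restate its return value):
count(k=2)
  count(k=1)
    count(k=0)
    -> return 3
    count(k=0)
    -> return 3
  -> return 8
  count(k=1) -> return 8  (same call as traced above)
-> return 18

Final answer: 18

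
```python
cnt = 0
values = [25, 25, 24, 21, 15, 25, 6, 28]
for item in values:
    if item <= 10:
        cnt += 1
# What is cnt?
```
Trace:
  cnt=0
  cnt=0, item=25
  cnt=0, item=25
  cnt=0, item=24
  cnt=0, item=21
  cnt=0, item=15
  cnt=0, item=25
  cnt=1, item=6
  cnt=1, item=28

Final answer: 1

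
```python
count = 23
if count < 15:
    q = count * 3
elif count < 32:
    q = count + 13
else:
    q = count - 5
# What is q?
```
Trace:
  count=23
  count=23, q=36

Final answer: 36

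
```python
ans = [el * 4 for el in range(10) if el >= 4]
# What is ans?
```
Trace:
  el=0
  el=1
  el=2
  el=3
  el=4
  el=5
  el=6
  el=7
  el=8
  el=9
  ans=[16, 20, 24, 28, 32, 36]

Final answer: [16, 20, 24, 28, 32, 36]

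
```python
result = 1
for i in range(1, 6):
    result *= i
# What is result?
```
Trace:
  result=1
  result=1, i=1
  result=2, i=2
  result=6, i=3
  result=24, i=4
  result=120, i=5

Final answer: 120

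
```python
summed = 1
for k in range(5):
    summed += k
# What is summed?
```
Trace:
  summed=1
  summed=1, k=0
  summed=2, k=1
  summed=4, k=2
  summed=7, k=3
  summed=11, k=4

Final answer: 11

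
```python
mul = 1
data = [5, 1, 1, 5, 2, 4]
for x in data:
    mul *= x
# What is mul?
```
Trace:
  mul=1
  mul=5, x=5
  mul=5, x=1
  mul=5, x=1
  mul=25, x=5
  mul=50, x=2
  mul=200, x=4

Final answer: 200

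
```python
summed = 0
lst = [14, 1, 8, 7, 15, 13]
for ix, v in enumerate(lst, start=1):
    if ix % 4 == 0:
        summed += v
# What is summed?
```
Trace:
  summed=0
  summed=0, ix=1, v=14
  summed=0, ix=2, v=1
  summed=0, ix=3, v=8
  summed=7, ix=4, v=7
  summed=7, ix=5, v=15
  summed=7, ix=6, v=13

Final answer: 7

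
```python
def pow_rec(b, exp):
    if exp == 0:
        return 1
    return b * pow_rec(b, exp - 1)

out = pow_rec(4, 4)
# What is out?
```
Call trace:
pow_rec(b=4, exp=4)
  pow_rec(b=4, exp=3)
    pow_rec(b=4, exp=2)
      pow_rec(b=4, exp=1)
        pow_rec(b=4, exp=0)
        -> return 1
      -> return 4
    -> return 16
  -> return 64
-> return 256

Final answer: 256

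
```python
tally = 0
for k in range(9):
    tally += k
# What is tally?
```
Trace:
  tally=0
  tally=0, k=0
  tally=1, k=1
  tally=3, k=2
  tally=6, k=3
  tally=10, k=4
  tally=15, k=5
  tally=21, k=6
  tally=28, k=7
  tally=36, k=8

Final answer: 36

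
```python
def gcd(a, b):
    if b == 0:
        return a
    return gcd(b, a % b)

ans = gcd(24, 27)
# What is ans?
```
Call trace:
gcd(a=24, b=27)
  gcd(a=27, b=24)
    gcd(a=24, b=3)
      gcd(a=3, b=0)
      -> return 3
    -> return 3
  -> return 3
-> return 3

Final answer: 3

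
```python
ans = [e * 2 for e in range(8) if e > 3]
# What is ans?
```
Trace:
  e=0
  e=1
  e=2
  e=3
  e=4
  e=5
  e=6
  e=7
  ans=[8, 10, 12, 14]

Final answer: [8, 10, 12, 14]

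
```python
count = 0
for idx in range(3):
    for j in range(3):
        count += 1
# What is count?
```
Trace:
  count=0
  count=1, idx=0, j=0
  count=2, idx=0, j=1
  count=3, idx=0, j=2
  count=4, idx=1, j=0
  count=5, idx=1, j=1
  count=6, idx=1, j=2
  count=7, idx=2, j=0
  count=8, idx=2, j=1
  count=9, idx=2, j=2

Final answer: 9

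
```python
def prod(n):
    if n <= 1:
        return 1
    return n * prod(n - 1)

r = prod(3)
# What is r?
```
Call trace:
prod(n=3)
  prod(n=2)
    prod(n=1)
    -> return 1
  -> return 2
-> return 6

Final answer: 6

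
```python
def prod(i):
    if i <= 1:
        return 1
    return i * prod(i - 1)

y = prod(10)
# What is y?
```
Call trace:
prod(i=10)
  prod(i=9)
    prod(i=8)
      prod(i=7)
        prod(i=6)
          prod(i=5)
            prod(i=4)
              prod(i=3)
                prod(i=2)
                  prod(i=1)
                  -> return 1
                -> return 2
              -> return 6
            -> return 24
          -> return 120
        -> return 720
      -> return 5040
    -> return 40320
  -> return 362880
-> return 3628800

Final answer: 3628800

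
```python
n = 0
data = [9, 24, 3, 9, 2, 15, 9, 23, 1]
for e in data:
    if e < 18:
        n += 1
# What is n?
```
Trace:
  n=0
  n=1, e=9
  n=1, e=24
  n=2, e=3
  n=3, e=9
  n=4, e=2
  n=5, e=15
  n=6, e=9
  n=6, e=23
  n=7, e=1

Final answer: 7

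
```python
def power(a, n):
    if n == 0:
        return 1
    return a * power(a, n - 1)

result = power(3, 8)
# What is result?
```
Call trace:
power(a=3, n=8)
  power(a=3, n=7)
    power(a=3, n=6)
      power(a=3, n=5)
        power(a=3, n=4)
          power(a=3, n=3)
            power(a=3, n=2)
              power(a=3, n=1)
                power(a=3, n=0)
                -> return 1
              -> return 3
            -> return 9
          -> return 27
        -> return 81
      -> return 243
    -> return 729
  -> return 2187
-> return 6561

Final answer: 6561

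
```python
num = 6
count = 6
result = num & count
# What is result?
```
Trace:
  num=6
  num=6, count=6
  num=6, count=6, result=6

Final answer: 6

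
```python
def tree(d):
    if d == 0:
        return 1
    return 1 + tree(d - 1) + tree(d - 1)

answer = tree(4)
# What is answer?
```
Call trace (a repeated sub-call is expanded the first time; later identical calls just restate its return value):
tree(d=4)
  tree(d=3)
    tree(d=2)
      tree(d=1)
        tree(d=0)
        -> return 1
        tree(d=0)
        -> return 1
      -> return 3
      tree(d=1) -> return 3  (same call as traced above)
    -> return 7
    tree(d=2) -> return 7  (same call as traced above)
  -> return 15
  tree(d=3) -> return 15  (same call as traced above)
-> return 31

Final answer: 31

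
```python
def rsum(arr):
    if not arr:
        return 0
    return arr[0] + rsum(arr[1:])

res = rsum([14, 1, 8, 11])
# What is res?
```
Call trace:
rsum(arr=[14, 1, 8, 11])
  rsum(arr=[1, 8, 11])
    rsum(arr=[8, 11])
      rsum(arr=[11])
        rsum(arr=[])
        -> return 0
      -> return 11
    -> return 19
  -> return 20
-> return 34

Final answer: 34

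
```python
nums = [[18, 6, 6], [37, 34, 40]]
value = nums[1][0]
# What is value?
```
Trace:
  nums=[[18, 6, 6], [37, 34, 40]]
  nums=[[18, 6, 6], [37, 34, 40]], value=37

Final answer: 37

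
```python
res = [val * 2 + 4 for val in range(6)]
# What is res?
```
Trace:
  val=0
  val=1
  val=2
  val=3
  val=4
  val=5
  res=[4, 6, 8, 10, 12, 14]

Final answer: [4, 6, 8, 10, 12, 14]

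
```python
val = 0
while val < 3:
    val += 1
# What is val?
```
Trace:
  val=0
  val=1
  val=2
  val=3

Final answer: 3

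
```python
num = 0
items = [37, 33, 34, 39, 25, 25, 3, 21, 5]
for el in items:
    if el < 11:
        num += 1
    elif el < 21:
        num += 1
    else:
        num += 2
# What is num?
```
Trace:
  num=0
  num=2, el=37
  num=4, el=33
  num=6, el=34
  num=8, el=39
  num=10, el=25
  num=12, el=25
  num=13, el=3
  num=15, el=21
  num=16, el=5

Final answer: 16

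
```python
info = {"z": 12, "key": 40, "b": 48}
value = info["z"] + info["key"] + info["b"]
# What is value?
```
Trace:
  info={'z': 12, 'key': 40, 'b': 48}
  info={'z': 12, 'key': 40, 'b': 48}, value=100

Final answer: 100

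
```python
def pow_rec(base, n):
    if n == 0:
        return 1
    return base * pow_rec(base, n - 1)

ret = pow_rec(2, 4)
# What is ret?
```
Call trace:
pow_rec(base=2, n=4)
  pow_rec(base=2, n=3)
    pow_rec(base=2, n=2)
      pow_rec(base=2, n=1)
        pow_rec(base=2, n=0)
        -> return 1
      -> return 2
    -> return 4
  -> return 8
-> return 16

Final answer: 16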